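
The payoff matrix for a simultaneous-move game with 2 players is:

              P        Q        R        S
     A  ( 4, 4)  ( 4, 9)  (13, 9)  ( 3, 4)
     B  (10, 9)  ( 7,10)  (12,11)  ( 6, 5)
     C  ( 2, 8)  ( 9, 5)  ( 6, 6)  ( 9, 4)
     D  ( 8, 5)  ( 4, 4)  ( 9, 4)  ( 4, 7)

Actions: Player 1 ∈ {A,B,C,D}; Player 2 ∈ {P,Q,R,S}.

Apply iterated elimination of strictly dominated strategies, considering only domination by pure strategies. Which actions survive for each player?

Survivors P1:{A,B,C} P2:{P,Q,R}

P1 drop D (B beats it: P:10>8 Q:7>4 R:12>9 S:6>4)
P2 drop S (Q beats it: A:9>4 B:10>5 C:5>4)
P1→{A,B,C} P2→{P,Q,R}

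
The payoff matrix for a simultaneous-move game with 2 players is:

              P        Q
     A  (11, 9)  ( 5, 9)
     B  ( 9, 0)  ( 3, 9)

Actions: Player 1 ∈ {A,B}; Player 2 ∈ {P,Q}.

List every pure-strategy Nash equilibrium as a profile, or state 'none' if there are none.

PSNE = {(A,P), (A,Q)}

(A,P): NE
(A,Q): NE
(B,P): not NE [P1→A gives 11>9; P2→Q gives 9>0]
(B,Q): not NE [P1→A gives 5>3]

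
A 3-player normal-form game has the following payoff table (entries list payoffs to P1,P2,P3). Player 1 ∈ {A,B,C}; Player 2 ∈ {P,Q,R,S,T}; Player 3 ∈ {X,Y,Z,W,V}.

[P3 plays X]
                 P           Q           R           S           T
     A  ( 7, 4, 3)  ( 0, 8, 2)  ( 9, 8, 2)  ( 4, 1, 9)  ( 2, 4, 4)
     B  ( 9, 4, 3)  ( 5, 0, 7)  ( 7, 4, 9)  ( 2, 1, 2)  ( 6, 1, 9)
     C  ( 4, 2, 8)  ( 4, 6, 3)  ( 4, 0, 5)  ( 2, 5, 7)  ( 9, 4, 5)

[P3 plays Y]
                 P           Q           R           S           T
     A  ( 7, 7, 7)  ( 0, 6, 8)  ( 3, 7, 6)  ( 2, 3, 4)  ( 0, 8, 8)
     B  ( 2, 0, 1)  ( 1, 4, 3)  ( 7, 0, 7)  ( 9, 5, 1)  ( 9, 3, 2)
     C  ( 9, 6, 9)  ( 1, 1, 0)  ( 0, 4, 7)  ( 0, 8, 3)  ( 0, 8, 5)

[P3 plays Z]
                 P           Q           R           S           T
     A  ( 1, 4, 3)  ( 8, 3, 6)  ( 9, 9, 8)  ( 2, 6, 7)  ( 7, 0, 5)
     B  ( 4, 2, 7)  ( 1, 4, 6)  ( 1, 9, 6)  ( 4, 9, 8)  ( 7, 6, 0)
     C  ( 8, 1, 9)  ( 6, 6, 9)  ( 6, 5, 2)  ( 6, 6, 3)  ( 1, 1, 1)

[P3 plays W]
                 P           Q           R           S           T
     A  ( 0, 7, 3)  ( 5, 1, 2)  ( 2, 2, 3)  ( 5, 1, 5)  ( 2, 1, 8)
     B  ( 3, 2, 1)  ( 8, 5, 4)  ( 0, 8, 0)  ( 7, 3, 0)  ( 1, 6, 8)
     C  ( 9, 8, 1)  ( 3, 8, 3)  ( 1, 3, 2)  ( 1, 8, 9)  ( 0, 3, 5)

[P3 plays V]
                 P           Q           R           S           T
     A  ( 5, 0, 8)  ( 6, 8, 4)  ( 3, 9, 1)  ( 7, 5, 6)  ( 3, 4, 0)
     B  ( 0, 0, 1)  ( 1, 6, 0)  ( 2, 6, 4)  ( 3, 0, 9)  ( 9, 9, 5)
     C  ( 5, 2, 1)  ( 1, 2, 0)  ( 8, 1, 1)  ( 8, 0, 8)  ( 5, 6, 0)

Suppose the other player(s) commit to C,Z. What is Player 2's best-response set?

u_2(P vs C,Z) = 1
u_2(Q vs C,Z) = 6
u_2(R vs C,Z) = 5
u_2(S vs C,Z) = 6
u_2(T vs C,Z) = 1
max payoff 6 at {Q,S}

BR_2 = {Q,S}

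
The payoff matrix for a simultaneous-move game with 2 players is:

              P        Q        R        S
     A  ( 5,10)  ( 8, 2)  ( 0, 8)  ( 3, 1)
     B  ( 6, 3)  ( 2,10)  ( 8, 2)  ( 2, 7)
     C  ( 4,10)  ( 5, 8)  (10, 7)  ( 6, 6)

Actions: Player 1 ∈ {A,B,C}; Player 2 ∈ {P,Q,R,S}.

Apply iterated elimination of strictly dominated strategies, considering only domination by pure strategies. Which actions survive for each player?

Survivors P1:{A,B} P2:{P,Q}

P2 drop R (P beats it: A:10>8 B:3>2 C:10>7)
P2 drop S (Q beats it: A:2>1 B:10>7 C:8>6)
P1 drop C (A beats it: P:5>4 Q:8>5)
P1→{A,B} P2→{P,Q}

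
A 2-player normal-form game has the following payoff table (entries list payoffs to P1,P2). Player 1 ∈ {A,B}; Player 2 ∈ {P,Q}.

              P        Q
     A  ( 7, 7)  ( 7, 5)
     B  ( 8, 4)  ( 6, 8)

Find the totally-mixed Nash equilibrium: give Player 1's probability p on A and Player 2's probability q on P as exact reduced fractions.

(p,q) = (2/3, 1/2)

P1 indiff ⇒ q·7+(1-q)·7 = q·8+(1-q)·6 ⇒ q(-1) = (1-q)(-1) ⇒ q = 1/2
P2 indiff ⇒ p·7+(1-p)·4 = p·5+(1-p)·8 ⇒ p(2) = (1-p)(4) ⇒ p = 2/3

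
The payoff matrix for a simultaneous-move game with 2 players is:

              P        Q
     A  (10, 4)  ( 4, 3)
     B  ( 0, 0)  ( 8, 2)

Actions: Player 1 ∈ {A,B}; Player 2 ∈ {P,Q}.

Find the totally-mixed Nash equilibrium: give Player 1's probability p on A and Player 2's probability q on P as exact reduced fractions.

p=2/3, q=2/7

P1 indiff ⇒ q·10+(1-q)·4 = q·0+(1-q)·8 ⇒ q(10) = (1-q)(4) ⇒ q = 2/7
P2 indiff ⇒ p·4+(1-p)·0 = p·3+(1-p)·2 ⇒ p(1) = (1-p)(2) ⇒ p = 2/3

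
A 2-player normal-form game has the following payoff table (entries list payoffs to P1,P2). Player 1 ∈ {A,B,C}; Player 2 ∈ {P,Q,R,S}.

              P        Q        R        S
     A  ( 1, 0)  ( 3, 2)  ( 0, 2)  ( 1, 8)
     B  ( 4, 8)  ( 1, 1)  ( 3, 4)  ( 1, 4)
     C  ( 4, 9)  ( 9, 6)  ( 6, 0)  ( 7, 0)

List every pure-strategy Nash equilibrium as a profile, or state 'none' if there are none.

NE set: (B,P), (C,P)

(A,P): not NE [P1→C gives 4>1; P2→S gives 8>0]
(A,Q): not NE [P1→C gives 9>3; P2→S gives 8>2]
(A,R): not NE [P1→C gives 6>0; P2→S gives 8>2]
(A,S): not NE [P1→C gives 7>1]
(B,P): NE
(B,Q): not NE [P1→C gives 9>1; P2→P gives 8>1]
(B,R): not NE [P1→C gives 6>3; P2→P gives 8>4]
(B,S): not NE [P1→C gives 7>1; P2→P gives 8>4]
(C,P): NE
(C,Q): not NE [P2→P gives 9>6]
(C,R): not NE [P2→P gives 9>0]
(C,S): not NE [P2→P gives 9>0]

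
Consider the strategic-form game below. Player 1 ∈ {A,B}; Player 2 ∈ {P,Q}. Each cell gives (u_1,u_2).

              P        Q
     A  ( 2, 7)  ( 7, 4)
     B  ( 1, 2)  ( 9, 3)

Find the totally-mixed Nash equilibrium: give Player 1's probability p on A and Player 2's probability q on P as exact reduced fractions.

P1 mixes 1/4 on A; P2 mixes 2/3 on P

P1 indiff ⇒ q·2+(1-q)·7 = q·1+(1-q)·9 ⇒ q(1) = (1-q)(2) ⇒ q = 2/3
P2 indiff ⇒ p·7+(1-p)·2 = p·4+(1-p)·3 ⇒ p(3) = (1-p)(1) ⇒ p = 1/4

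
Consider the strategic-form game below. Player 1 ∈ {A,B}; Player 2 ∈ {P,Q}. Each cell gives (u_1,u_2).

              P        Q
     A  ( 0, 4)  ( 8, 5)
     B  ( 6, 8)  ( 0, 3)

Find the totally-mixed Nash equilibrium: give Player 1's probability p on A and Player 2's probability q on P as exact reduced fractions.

p=5/6, q=4/7

P1 indiff ⇒ q·0+(1-q)·8 = q·6+(1-q)·0 ⇒ q(-6) = (1-q)(-8) ⇒ q = 4/7
P2 indiff ⇒ p·4+(1-p)·8 = p·5+(1-p)·3 ⇒ p(-1) = (1-p)(-5) ⇒ p = 5/6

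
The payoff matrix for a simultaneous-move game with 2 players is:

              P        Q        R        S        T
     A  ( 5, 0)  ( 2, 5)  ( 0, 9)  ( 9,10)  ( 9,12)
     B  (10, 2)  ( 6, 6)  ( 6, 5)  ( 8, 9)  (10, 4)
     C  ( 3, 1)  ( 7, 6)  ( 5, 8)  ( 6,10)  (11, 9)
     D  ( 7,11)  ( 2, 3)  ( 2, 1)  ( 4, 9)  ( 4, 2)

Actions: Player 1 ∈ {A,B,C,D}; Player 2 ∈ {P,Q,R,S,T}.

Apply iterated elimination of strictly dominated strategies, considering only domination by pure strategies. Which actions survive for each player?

P1 drop D (B beats it: P:10>7 Q:6>2 R:6>2 S:8>4 T:10>4)
P2 drop P (Q beats it: A:5>0 B:6>2 C:6>1)
P2 drop Q (S beats it: A:10>5 B:9>6 C:10>6)
P2 drop R (S beats it: A:10>9 B:9>5 C:10>8)
P1→{A,B,C} P2→{S,T}

Remaining: P1:{A,B,C} P2:{S,T}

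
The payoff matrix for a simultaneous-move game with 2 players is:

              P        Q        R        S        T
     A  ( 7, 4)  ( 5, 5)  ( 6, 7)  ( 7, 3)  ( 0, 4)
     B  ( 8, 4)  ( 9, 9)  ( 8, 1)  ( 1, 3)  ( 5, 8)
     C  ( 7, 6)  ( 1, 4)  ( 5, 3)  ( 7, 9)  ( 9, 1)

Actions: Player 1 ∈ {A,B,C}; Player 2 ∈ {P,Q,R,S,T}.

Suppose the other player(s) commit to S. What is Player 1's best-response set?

u_1(A vs S) = 7
u_1(B vs S) = 1
u_1(C vs S) = 7
max payoff 7 at {A,C}

P1 best: {A,C}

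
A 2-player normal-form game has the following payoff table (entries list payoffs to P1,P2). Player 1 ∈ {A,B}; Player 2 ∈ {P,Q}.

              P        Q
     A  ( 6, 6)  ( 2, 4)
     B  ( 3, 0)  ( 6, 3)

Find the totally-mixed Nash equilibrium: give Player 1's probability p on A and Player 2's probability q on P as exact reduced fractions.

P1 indiff ⇒ q·6+(1-q)·2 = q·3+(1-q)·6 ⇒ q(3) = (1-q)(4) ⇒ q = 4/7
P2 indiff ⇒ p·6+(1-p)·0 = p·4+(1-p)·3 ⇒ p(2) = (1-p)(3) ⇒ p = 3/5

(p,q) = (3/5, 4/7)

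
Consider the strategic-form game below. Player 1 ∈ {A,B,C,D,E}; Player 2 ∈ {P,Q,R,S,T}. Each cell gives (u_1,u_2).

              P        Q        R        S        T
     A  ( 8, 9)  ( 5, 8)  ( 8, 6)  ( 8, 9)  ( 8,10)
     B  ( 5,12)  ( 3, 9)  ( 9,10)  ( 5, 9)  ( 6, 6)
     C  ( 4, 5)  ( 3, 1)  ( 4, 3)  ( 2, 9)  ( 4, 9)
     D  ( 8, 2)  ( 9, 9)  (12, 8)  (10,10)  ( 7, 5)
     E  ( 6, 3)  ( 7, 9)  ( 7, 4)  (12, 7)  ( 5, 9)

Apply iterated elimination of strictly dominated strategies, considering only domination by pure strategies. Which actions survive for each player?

IESDS → P1:{A,D,E} P2:{Q,S,T}

P1 drop B (D beats it: P:8>5 Q:9>3 R:12>9 S:10>5 T:7>6)
P1 drop C (A beats it: P:8>4 Q:5>3 R:8>4 S:8>2 T:8>4)
P2 drop P (T beats it: A:10>9 D:5>2 E:9>3)
P2 drop R (Q beats it: A:8>6 D:9>8 E:9>4)
P1→{A,D,E} P2→{Q,S,T}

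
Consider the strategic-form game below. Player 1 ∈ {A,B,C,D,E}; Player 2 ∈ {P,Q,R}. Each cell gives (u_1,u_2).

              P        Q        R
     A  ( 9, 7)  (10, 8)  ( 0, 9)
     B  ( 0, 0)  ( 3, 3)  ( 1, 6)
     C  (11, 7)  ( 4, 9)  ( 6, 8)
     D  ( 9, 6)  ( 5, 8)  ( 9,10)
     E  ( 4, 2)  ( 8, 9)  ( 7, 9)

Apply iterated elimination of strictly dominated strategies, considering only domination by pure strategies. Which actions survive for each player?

Remaining: P1:{A,D,E} P2:{Q,R}

P1 drop B (C beats it: P:11>0 Q:4>3 R:6>1)
P2 drop P (Q beats it: A:8>7 C:9>7 D:8>6 E:9>2)
P1 drop C (D beats it: Q:5>4 R:9>6)
P1→{A,D,E} P2→{Q,R}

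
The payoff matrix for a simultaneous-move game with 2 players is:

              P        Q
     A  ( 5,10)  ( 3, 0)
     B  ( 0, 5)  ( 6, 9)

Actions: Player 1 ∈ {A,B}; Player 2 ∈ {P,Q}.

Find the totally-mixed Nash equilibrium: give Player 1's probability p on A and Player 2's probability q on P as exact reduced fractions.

P1 indiff ⇒ q·5+(1-q)·3 = q·0+(1-q)·6 ⇒ q(5) = (1-q)(3) ⇒ q = 3/8
P2 indiff ⇒ p·10+(1-p)·5 = p·0+(1-p)·9 ⇒ p(10) = (1-p)(4) ⇒ p = 2/7

p=2/7, q=3/8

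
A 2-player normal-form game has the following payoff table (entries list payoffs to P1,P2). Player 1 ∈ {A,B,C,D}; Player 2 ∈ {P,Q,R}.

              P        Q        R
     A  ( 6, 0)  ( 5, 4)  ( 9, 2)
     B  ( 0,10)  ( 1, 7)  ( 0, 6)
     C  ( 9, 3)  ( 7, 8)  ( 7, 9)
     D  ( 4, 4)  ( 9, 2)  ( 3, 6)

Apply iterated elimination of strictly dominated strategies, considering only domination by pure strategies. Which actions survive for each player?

P1 drop B (A beats it: P:6>0 Q:5>1 R:9>0)
P2 drop P (R beats it: A:2>0 C:9>3 D:6>4)
P1→{A,C,D} P2→{Q,R}

Survivors P1:{A,C,D} P2:{Q,R}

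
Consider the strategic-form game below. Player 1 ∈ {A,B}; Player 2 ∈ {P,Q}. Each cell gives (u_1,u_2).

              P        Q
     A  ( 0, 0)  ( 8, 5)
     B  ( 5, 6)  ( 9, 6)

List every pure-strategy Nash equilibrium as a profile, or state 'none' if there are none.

(A,P): not NE [P1→B gives 5>0; P2→Q gives 5>0]
(A,Q): not NE [P1→B gives 9>8]
(B,P): NE
(B,Q): NE

PSNE = {(B,P), (B,Q)}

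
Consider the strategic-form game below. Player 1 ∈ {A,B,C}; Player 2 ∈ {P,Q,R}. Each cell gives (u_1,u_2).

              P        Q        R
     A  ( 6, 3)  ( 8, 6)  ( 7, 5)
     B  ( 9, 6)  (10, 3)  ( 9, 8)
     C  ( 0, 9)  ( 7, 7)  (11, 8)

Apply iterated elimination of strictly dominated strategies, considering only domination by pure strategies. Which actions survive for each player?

P1 drop A (B beats it: P:9>6 Q:10>8 R:9>7)
P2 drop Q (P beats it: B:6>3 C:9>7)
P1→{B,C} P2→{P,R}

IESDS → P1:{B,C} P2:{P,R}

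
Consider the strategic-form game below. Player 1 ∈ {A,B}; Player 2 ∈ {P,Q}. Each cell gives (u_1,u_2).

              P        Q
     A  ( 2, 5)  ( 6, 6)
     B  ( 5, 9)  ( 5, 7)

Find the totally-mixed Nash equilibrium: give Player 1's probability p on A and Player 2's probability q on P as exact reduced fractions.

P1 indiff ⇒ q·2+(1-q)·6 = q·5+(1-q)·5 ⇒ q(-3) = (1-q)(-1) ⇒ q = 1/4
P2 indiff ⇒ p·5+(1-p)·9 = p·6+(1-p)·7 ⇒ p(-1) = (1-p)(-2) ⇒ p = 2/3

P1 mixes 2/3 on A; P2 mixes 1/4 on P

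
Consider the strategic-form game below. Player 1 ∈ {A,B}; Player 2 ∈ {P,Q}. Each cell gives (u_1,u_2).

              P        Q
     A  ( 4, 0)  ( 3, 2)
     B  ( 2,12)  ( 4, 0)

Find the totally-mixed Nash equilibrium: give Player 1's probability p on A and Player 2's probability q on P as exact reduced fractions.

P1 indiff ⇒ q·4+(1-q)·3 = q·2+(1-q)·4 ⇒ q(2) = (1-q)(1) ⇒ q = 1/3
P2 indiff ⇒ p·0+(1-p)·12 = p·2+(1-p)·0 ⇒ p(-2) = (1-p)(-12) ⇒ p = 6/7

p=6/7, q=1/3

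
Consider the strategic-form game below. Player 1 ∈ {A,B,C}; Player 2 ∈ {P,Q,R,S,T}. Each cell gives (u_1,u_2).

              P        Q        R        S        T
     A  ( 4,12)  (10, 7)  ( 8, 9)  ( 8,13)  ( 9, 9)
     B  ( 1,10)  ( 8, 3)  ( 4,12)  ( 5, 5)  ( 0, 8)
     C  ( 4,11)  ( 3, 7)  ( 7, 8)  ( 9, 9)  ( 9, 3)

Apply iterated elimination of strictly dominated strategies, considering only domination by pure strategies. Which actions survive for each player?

IESDS → P1:{A,C} P2:{P,S}

P1 drop B (A beats it: P:4>1 Q:10>8 R:8>4 S:8>5 T:9>0)
P2 drop Q (P beats it: A:12>7 C:11>7)
P2 drop R (P beats it: A:12>9 C:11>8)
P2 drop T (P beats it: A:12>9 C:11>3)
P1→{A,C} P2→{P,S}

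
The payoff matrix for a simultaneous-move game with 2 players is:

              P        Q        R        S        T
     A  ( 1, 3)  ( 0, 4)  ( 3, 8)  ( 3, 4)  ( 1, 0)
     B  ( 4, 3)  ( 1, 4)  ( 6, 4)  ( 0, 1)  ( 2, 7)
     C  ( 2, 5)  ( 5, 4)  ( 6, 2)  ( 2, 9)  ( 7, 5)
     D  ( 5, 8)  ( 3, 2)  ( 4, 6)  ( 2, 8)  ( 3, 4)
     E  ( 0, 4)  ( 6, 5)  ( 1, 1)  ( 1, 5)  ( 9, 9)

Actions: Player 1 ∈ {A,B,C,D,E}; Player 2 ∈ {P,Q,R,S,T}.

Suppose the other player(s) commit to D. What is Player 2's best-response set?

P2 best: {P,S}

u_2(P vs D) = 8
u_2(Q vs D) = 2
u_2(R vs D) = 6
u_2(S vs D) = 8
u_2(T vs D) = 4
max payoff 8 at {P,S}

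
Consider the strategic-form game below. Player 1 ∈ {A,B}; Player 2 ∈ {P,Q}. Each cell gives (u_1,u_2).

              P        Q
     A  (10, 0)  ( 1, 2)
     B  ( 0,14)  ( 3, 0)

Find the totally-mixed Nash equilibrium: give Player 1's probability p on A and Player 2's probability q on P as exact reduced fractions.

P1 mixes 7/8 on A; P2 mixes 1/6 on P

P1 indiff ⇒ q·10+(1-q)·1 = q·0+(1-q)·3 ⇒ q(10) = (1-q)(2) ⇒ q = 1/6
P2 indiff ⇒ p·0+(1-p)·14 = p·2+(1-p)·0 ⇒ p(-2) = (1-p)(-14) ⇒ p = 7/8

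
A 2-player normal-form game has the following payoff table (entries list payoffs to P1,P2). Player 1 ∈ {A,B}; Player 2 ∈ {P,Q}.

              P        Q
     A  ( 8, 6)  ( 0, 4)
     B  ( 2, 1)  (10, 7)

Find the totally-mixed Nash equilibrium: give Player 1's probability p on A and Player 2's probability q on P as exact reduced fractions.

p=3/4, q=5/8

P1 indiff ⇒ q·8+(1-q)·0 = q·2+(1-q)·10 ⇒ q(6) = (1-q)(10) ⇒ q = 5/8
P2 indiff ⇒ p·6+(1-p)·1 = p·4+(1-p)·7 ⇒ p(2) = (1-p)(6) ⇒ p = 3/4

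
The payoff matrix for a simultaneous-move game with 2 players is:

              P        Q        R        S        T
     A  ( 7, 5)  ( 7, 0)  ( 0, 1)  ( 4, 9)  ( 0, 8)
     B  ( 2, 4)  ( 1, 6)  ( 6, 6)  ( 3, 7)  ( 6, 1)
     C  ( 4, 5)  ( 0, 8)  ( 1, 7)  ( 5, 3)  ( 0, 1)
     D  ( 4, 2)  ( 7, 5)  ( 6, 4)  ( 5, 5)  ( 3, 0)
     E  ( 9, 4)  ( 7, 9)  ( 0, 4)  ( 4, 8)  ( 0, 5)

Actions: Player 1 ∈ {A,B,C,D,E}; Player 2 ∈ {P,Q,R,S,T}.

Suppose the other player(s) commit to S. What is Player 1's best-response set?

u_1(A vs S) = 4
u_1(B vs S) = 3
u_1(C vs S) = 5
u_1(D vs S) = 5
u_1(E vs S) = 4
max payoff 5 at {C,D}

argmax u_1 = {C,D}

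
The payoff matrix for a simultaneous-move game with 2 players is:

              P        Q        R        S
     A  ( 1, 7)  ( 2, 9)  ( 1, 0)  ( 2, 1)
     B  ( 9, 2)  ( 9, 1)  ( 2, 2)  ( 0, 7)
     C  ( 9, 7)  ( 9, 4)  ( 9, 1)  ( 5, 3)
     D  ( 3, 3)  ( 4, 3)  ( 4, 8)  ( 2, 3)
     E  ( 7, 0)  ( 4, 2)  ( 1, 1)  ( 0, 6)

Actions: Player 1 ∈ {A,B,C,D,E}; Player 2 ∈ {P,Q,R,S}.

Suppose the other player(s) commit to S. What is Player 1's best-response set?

u_1(A vs S) = 2
u_1(B vs S) = 0
u_1(C vs S) = 5
u_1(D vs S) = 2
u_1(E vs S) = 0
max payoff 5 at {C}

P1 best: {C}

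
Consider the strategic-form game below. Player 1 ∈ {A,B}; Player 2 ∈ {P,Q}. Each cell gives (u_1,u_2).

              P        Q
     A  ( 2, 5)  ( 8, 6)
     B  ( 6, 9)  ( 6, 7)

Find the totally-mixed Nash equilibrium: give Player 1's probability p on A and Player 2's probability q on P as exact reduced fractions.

P1 mixes 2/3 on A; P2 mixes 1/3 on P

P1 indiff ⇒ q·2+(1-q)·8 = q·6+(1-q)·6 ⇒ q(-4) = (1-q)(-2) ⇒ q = 1/3
P2 indiff ⇒ p·5+(1-p)·9 = p·6+(1-p)·7 ⇒ p(-1) = (1-p)(-2) ⇒ p = 2/3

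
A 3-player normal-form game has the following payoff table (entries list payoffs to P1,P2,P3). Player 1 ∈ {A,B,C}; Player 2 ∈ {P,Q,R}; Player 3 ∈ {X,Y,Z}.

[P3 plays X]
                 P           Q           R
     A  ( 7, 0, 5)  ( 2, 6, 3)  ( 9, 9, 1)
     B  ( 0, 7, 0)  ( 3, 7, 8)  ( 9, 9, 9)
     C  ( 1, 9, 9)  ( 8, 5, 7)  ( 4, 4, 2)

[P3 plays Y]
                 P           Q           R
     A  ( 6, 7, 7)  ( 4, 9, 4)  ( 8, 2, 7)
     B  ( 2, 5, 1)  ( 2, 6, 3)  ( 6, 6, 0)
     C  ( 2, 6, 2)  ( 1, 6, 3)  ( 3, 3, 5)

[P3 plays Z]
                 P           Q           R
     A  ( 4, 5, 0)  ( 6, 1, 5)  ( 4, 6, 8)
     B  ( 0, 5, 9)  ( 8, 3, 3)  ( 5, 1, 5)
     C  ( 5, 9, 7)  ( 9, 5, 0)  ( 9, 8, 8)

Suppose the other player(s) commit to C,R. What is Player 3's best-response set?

u_3(X vs C,R) = 2
u_3(Y vs C,R) = 5
u_3(Z vs C,R) = 8
max payoff 8 at {Z}

BR_3 = {Z}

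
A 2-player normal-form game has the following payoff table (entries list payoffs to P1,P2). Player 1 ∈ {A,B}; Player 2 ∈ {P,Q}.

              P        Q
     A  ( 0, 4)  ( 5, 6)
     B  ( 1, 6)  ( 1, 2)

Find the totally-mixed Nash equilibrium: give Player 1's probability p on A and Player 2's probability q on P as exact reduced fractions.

P1 indiff ⇒ q·0+(1-q)·5 = q·1+(1-q)·1 ⇒ q(-1) = (1-q)(-4) ⇒ q = 4/5
P2 indiff ⇒ p·4+(1-p)·6 = p·6+(1-p)·2 ⇒ p(-2) = (1-p)(-4) ⇒ p = 2/3

p=2/3, q=4/5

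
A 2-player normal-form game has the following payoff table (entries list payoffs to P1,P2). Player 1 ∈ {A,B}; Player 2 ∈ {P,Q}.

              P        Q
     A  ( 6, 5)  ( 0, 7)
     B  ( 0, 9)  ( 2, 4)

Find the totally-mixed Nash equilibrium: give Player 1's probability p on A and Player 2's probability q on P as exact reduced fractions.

P1 indiff ⇒ q·6+(1-q)·0 = q·0+(1-q)·2 ⇒ q(6) = (1-q)(2) ⇒ q = 1/4
P2 indiff ⇒ p·5+(1-p)·9 = p·7+(1-p)·4 ⇒ p(-2) = (1-p)(-5) ⇒ p = 5/7

P1 mixes 5/7 on A; P2 mixes 1/4 on P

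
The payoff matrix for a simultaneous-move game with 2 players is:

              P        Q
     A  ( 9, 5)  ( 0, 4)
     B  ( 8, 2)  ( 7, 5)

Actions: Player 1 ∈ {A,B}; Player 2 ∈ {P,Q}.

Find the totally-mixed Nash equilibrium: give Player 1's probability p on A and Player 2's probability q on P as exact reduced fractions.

(p,q) = (3/4, 7/8)

P1 indiff ⇒ q·9+(1-q)·0 = q·8+(1-q)·7 ⇒ q(1) = (1-q)(7) ⇒ q = 7/8
P2 indiff ⇒ p·5+(1-p)·2 = p·4+(1-p)·5 ⇒ p(1) = (1-p)(3) ⇒ p = 3/4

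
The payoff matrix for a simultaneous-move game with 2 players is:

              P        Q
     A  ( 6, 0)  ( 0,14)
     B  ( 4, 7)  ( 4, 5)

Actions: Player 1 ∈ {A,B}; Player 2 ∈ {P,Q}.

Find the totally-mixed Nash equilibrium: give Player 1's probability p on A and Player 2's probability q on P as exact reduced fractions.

p=1/8, q=2/3

P1 indiff ⇒ q·6+(1-q)·0 = q·4+(1-q)·4 ⇒ q(2) = (1-q)(4) ⇒ q = 2/3
P2 indiff ⇒ p·0+(1-p)·7 = p·14+(1-p)·5 ⇒ p(-14) = (1-p)(-2) ⇒ p = 1/8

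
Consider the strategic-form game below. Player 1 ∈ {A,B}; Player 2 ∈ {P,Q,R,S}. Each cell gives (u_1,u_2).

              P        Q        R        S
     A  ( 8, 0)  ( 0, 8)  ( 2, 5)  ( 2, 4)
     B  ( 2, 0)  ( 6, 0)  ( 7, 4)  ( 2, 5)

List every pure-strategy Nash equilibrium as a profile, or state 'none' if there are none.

Nash profiles: (B,S)

(A,P): not NE [P2→Q gives 8>0]
(A,Q): not NE [P1→B gives 6>0]
(A,R): not NE [P1→B gives 7>2; P2→Q gives 8>5]
(A,S): not NE [P2→Q gives 8>4]
(B,P): not NE [P1→A gives 8>2; P2→S gives 5>0]
(B,Q): not NE [P2→S gives 5>0]
(B,R): not NE [P2→S gives 5>4]
(B,S): NE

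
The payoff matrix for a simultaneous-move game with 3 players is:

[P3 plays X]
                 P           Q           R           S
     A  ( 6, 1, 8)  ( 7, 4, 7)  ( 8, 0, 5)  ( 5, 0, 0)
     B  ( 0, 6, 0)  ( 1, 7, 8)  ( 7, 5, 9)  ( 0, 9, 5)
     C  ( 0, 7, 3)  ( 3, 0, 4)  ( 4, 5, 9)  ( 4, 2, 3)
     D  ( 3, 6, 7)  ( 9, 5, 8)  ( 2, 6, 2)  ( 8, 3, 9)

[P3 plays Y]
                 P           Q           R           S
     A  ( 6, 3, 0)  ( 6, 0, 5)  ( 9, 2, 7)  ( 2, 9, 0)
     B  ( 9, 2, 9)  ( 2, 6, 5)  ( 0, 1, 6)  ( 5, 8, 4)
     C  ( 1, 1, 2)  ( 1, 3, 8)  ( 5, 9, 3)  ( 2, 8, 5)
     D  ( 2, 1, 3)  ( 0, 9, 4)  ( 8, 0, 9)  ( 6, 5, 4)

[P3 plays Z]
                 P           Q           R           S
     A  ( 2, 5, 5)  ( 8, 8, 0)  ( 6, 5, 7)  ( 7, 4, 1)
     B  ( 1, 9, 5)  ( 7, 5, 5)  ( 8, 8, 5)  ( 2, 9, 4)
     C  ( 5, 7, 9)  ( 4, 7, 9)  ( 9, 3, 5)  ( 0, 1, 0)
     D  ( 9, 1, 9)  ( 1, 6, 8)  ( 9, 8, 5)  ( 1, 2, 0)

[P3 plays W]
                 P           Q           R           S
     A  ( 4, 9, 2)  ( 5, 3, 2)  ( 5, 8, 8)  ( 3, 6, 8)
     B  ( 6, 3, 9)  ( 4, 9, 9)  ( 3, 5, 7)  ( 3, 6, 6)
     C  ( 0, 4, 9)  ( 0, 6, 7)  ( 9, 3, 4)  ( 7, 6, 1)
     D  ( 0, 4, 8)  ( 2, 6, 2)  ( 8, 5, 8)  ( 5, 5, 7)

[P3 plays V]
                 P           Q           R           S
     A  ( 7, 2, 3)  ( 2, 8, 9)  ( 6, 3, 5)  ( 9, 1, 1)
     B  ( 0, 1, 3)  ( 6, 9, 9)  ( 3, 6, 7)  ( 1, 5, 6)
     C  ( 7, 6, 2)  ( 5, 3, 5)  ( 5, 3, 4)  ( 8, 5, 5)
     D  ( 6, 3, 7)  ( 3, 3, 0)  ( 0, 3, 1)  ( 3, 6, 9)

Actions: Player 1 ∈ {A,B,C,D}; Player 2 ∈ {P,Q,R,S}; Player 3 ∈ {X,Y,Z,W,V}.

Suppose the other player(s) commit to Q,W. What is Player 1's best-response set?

P1 best: {A}

u_1(A vs Q,W) = 5
u_1(B vs Q,W) = 4
u_1(C vs Q,W) = 0
u_1(D vs Q,W) = 2
max payoff 5 at {A}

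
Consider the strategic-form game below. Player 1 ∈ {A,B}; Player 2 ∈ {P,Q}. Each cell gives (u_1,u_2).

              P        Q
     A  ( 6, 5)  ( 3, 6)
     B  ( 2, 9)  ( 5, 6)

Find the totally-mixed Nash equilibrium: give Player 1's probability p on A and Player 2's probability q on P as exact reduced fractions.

(p,q) = (3/4, 1/3)

P1 indiff ⇒ q·6+(1-q)·3 = q·2+(1-q)·5 ⇒ q(4) = (1-q)(2) ⇒ q = 1/3
P2 indiff ⇒ p·5+(1-p)·9 = p·6+(1-p)·6 ⇒ p(-1) = (1-p)(-3) ⇒ p = 3/4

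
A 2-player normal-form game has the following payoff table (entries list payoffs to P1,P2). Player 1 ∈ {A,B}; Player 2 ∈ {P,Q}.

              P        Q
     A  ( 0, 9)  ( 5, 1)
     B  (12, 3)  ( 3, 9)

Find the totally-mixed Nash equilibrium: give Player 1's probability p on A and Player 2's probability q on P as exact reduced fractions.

P1 indiff ⇒ q·0+(1-q)·5 = q·12+(1-q)·3 ⇒ q(-12) = (1-q)(-2) ⇒ q = 1/7
P2 indiff ⇒ p·9+(1-p)·3 = p·1+(1-p)·9 ⇒ p(8) = (1-p)(6) ⇒ p = 3/7

P1 mixes 3/7 on A; P2 mixes 1/7 on P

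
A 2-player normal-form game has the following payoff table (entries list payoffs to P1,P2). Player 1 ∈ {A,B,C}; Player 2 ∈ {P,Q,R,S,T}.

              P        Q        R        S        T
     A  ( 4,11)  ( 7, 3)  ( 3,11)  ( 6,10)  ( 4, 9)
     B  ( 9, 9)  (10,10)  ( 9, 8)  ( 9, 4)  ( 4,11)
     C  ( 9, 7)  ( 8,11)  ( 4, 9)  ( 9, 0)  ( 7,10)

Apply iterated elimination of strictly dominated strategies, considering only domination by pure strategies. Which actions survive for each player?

Survivors P1:{B,C} P2:{Q,T}

P1 drop A (C beats it: P:9>4 Q:8>7 R:4>3 S:9>6 T:7>4)
P2 drop P (Q beats it: B:10>9 C:11>7)
P2 drop R (Q beats it: B:10>8 C:11>9)
P2 drop S (Q beats it: B:10>4 C:11>0)
P1→{B,C} P2→{Q,T}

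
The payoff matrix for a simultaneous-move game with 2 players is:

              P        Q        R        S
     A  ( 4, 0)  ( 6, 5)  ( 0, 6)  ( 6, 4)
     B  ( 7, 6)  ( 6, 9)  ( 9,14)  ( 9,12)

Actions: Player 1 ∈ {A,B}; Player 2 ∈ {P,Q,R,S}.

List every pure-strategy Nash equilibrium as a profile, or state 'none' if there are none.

(A,P): not NE [P1→B gives 7>4; P2→R gives 6>0]
(A,Q): not NE [P2→R gives 6>5]
(A,R): not NE [P1→B gives 9>0]
(A,S): not NE [P1→B gives 9>6; P2→R gives 6>4]
(B,P): not NE [P2→R gives 14>6]
(B,Q): not NE [P2→R gives 14>9]
(B,R): NE
(B,S): not NE [P2→R gives 14>12]

PSNE = {(B,R)}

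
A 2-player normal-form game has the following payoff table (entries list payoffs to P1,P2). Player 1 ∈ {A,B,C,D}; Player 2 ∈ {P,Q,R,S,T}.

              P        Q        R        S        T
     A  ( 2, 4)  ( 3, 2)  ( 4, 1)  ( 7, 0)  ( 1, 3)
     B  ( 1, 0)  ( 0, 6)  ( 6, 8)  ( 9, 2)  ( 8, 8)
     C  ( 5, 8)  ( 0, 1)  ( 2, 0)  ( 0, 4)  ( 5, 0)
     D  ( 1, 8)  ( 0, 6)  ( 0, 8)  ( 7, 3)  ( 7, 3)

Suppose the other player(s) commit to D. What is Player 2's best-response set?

u_2(P vs D) = 8
u_2(Q vs D) = 6
u_2(R vs D) = 8
u_2(S vs D) = 3
u_2(T vs D) = 3
max payoff 8 at {P,R}

BR_2 = {P,R}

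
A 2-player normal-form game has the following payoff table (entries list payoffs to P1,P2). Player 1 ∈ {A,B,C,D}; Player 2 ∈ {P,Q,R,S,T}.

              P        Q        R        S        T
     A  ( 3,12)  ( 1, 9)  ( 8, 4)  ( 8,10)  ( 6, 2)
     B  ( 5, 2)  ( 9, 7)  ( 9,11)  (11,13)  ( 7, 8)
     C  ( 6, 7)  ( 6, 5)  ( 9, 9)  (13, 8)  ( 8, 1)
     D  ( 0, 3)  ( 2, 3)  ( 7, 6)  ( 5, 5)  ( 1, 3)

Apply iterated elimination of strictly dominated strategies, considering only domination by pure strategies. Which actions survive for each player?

P1 drop A (B beats it: P:5>3 Q:9>1 R:9>8 S:11>8 T:7>6)
P1 drop D (B beats it: P:5>0 Q:9>2 R:9>7 S:11>5 T:7>1)
P2 drop P (R beats it: B:11>2 C:9>7)
P2 drop Q (R beats it: B:11>7 C:9>5)
P2 drop T (R beats it: B:11>8 C:9>1)
P1→{B,C} P2→{R,S}

Remaining: P1:{B,C} P2:{R,S}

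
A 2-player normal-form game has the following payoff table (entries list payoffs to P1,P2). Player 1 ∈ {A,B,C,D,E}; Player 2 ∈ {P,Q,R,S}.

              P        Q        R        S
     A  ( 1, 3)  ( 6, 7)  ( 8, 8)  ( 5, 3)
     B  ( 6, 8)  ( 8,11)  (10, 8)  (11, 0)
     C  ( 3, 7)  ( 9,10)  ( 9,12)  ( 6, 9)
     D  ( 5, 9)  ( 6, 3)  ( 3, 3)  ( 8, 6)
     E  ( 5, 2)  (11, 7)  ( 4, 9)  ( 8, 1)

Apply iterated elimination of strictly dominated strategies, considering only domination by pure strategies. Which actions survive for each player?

P1 drop A (B beats it: P:6>1 Q:8>6 R:10>8 S:11>5)
P1 drop D (B beats it: P:6>5 Q:8>6 R:10>3 S:11>8)
P2 drop P (Q beats it: B:11>8 C:10>7 E:7>2)
P2 drop S (Q beats it: B:11>0 C:10>9 E:7>1)
P1→{B,C,E} P2→{Q,R}

Remaining: P1:{B,C,E} P2:{Q,R}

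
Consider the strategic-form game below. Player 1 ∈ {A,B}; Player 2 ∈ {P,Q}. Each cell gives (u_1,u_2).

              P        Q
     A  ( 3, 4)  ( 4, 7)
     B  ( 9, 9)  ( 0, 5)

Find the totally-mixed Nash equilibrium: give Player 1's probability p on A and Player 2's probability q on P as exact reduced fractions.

p=4/7, q=2/5

P1 indiff ⇒ q·3+(1-q)·4 = q·9+(1-q)·0 ⇒ q(-6) = (1-q)(-4) ⇒ q = 2/5
P2 indiff ⇒ p·4+(1-p)·9 = p·7+(1-p)·5 ⇒ p(-3) = (1-p)(-4) ⇒ p = 4/7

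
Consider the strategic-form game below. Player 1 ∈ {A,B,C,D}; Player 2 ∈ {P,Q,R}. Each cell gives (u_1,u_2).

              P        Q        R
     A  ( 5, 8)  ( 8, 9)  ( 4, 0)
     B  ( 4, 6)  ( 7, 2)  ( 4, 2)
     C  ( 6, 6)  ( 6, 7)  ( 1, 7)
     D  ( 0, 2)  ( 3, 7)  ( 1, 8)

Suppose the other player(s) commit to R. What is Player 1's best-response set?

argmax u_1 = {A,B}

u_1(A vs R) = 4
u_1(B vs R) = 4
u_1(C vs R) = 1
u_1(D vs R) = 1
max payoff 4 at {A,B}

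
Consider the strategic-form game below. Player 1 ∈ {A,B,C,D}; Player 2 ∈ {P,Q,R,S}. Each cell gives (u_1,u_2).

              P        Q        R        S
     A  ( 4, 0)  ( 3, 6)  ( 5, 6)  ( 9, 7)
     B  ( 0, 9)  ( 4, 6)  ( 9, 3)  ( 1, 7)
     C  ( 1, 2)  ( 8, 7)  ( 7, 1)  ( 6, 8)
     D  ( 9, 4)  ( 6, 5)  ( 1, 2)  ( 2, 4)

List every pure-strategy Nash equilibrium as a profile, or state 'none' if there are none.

(A,P): not NE [P1→D gives 9>4; P2→S gives 7>0]
(A,Q): not NE [P1→C gives 8>3; P2→S gives 7>6]
(A,R): not NE [P1→B gives 9>5; P2→S gives 7>6]
(A,S): NE
(B,P): not NE [P1→D gives 9>0]
(B,Q): not NE [P1→C gives 8>4; P2→P gives 9>6]
(B,R): not NE [P2→P gives 9>3]
(B,S): not NE [P1→A gives 9>1; P2→P gives 9>7]
(C,P): not NE [P1→D gives 9>1; P2→S gives 8>2]
(C,Q): not NE [P2→S gives 8>7]
(C,R): not NE [P1→B gives 9>7; P2→S gives 8>1]
(C,S): not NE [P1→A gives 9>6]
(D,P): not NE [P2→Q gives 5>4]
(D,Q): not NE [P1→C gives 8>6]
(D,R): not NE [P1→B gives 9>1; P2→Q gives 5>2]
(D,S): not NE [P1→A gives 9>2; P2→Q gives 5>4]

Nash profiles: (A,S)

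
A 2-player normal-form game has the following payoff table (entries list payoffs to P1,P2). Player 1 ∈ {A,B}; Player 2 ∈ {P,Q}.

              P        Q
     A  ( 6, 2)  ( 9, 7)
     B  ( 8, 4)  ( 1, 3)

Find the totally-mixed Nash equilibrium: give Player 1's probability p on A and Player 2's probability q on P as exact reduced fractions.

(p,q) = (1/6, 4/5)

P1 indiff ⇒ q·6+(1-q)·9 = q·8+(1-q)·1 ⇒ q(-2) = (1-q)(-8) ⇒ q = 4/5
P2 indiff ⇒ p·2+(1-p)·4 = p·7+(1-p)·3 ⇒ p(-5) = (1-p)(-1) ⇒ p = 1/6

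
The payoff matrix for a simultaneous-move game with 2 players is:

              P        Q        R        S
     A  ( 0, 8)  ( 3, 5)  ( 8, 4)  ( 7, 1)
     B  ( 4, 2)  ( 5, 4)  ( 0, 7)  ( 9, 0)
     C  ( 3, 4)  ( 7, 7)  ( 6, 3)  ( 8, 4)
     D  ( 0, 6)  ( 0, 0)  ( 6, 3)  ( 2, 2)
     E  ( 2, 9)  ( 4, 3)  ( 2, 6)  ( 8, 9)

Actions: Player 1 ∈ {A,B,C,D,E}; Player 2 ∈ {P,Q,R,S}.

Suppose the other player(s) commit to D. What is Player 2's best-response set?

u_2(P vs D) = 6
u_2(Q vs D) = 0
u_2(R vs D) = 3
u_2(S vs D) = 2
max payoff 6 at {P}

P2 best: {P}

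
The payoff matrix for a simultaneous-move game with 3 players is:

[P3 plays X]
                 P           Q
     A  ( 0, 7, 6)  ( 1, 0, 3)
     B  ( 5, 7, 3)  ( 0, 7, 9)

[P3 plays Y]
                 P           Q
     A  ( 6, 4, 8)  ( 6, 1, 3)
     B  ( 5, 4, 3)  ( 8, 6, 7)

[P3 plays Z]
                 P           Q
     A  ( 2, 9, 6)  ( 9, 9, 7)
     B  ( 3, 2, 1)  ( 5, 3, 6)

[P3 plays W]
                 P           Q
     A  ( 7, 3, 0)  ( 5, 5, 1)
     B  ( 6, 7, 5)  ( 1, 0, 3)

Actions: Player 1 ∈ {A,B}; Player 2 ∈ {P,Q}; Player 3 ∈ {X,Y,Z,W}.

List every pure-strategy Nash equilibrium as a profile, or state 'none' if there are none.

NE set: (A,P,Y), (A,Q,Z)

(A,P,X): not NE [P1→B gives 5>0; P3→Y gives 8>6]
(A,P,Y): NE
(A,P,Z): not NE [P1→B gives 3>2; P3→Y gives 8>6]
(A,P,W): not NE [P2→Q gives 5>3; P3→Y gives 8>0]
(A,Q,X): not NE [P2→P gives 7>0; P3→Z gives 7>3]
(A,Q,Y): not NE [P1→B gives 8>6; P2→P gives 4>1; P3→Z gives 7>3]
(A,Q,Z): NE
(A,Q,W): not NE [P3→Z gives 7>1]
(B,P,X): not NE [P3→W gives 5>3]
(B,P,Y): not NE [P1→A gives 6>5; P2→Q gives 6>4; P3→W gives 5>3]
(B,P,Z): not NE [P2→Q gives 3>2; P3→W gives 5>1]
(B,P,W): not NE [P1→A gives 7>6]
(B,Q,X): not NE [P1→A gives 1>0]
(B,Q,Y): not NE [P3→X gives 9>7]
(B,Q,Z): not NE [P1→A gives 9>5; P3→X gives 9>6]
(B,Q,W): not NE [P1→A gives 5>1; P2→P gives 7>0; P3→X gives 9>3]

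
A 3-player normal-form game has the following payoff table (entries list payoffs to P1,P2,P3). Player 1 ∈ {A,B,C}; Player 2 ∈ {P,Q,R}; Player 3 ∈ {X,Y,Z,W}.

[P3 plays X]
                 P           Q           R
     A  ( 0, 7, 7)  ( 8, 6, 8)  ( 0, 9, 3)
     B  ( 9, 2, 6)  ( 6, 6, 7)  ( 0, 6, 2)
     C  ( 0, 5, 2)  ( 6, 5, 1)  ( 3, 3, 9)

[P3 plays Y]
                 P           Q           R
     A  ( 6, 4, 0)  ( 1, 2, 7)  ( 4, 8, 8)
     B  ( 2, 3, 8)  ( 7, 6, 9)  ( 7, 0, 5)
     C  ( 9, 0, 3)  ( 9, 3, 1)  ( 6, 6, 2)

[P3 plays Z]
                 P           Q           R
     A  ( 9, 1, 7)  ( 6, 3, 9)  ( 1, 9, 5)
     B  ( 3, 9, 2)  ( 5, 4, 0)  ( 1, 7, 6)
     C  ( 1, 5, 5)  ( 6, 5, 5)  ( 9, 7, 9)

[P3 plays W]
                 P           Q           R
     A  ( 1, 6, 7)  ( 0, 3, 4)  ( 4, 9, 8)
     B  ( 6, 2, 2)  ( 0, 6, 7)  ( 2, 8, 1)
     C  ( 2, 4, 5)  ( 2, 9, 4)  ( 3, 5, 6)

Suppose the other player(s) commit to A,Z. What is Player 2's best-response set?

u_2(P vs A,Z) = 1
u_2(Q vs A,Z) = 3
u_2(R vs A,Z) = 9
max payoff 9 at {R}

P2 best: {R}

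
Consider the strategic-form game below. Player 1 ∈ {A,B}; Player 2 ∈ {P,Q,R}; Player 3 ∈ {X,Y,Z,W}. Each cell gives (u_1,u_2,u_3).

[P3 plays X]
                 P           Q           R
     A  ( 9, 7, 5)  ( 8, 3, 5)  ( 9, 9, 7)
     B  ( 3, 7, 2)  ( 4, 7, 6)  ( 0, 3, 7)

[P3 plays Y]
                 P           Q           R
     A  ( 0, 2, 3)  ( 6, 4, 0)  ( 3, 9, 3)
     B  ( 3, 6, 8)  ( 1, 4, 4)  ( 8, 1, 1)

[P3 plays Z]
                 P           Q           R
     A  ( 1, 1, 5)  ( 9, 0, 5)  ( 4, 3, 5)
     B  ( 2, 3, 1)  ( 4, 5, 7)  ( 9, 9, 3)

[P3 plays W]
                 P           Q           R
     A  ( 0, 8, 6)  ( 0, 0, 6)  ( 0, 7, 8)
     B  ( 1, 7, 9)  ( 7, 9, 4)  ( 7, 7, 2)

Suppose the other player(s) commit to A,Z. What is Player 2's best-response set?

P2 best: {R}

u_2(P vs A,Z) = 1
u_2(Q vs A,Z) = 0
u_2(R vs A,Z) = 3
max payoff 3 at {R}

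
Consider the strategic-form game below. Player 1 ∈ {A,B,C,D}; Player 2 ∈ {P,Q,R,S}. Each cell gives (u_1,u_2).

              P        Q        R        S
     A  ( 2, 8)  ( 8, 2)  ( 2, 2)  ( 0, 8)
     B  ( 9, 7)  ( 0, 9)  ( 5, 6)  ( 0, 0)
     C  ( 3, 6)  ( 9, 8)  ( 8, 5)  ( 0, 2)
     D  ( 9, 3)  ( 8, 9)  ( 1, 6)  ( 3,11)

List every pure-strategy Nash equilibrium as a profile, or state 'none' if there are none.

PSNE = {(C,Q), (D,S)}

(A,P): not NE [P1→D gives 9>2]
(A,Q): not NE [P1→C gives 9>8; P2→S gives 8>2]
(A,R): not NE [P1→C gives 8>2; P2→S gives 8>2]
(A,S): not NE [P1→D gives 3>0]
(B,P): not NE [P2→Q gives 9>7]
(B,Q): not NE [P1→C gives 9>0]
(B,R): not NE [P1→C gives 8>5; P2→Q gives 9>6]
(B,S): not NE [P1→D gives 3>0; P2→Q gives 9>0]
(C,P): not NE [P1→D gives 9>3; P2→Q gives 8>6]
(C,Q): NE
(C,R): not NE [P2→Q gives 8>5]
(C,S): not NE [P1→D gives 3>0; P2→Q gives 8>2]
(D,P): not NE [P2→S gives 11>3]
(D,Q): not NE [P1→C gives 9>8; P2→S gives 11>9]
(D,R): not NE [P1→C gives 8>1; P2→S gives 11>6]
(D,S): NE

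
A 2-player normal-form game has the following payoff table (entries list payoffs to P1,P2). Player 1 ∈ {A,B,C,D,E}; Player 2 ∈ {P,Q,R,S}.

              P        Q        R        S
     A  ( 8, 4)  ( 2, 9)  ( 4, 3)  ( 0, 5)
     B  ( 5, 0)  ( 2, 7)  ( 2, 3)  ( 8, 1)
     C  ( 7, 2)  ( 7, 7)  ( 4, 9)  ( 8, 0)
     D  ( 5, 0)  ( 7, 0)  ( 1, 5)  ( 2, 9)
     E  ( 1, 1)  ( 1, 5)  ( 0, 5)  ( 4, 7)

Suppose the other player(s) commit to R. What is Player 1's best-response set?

u_1(A vs R) = 4
u_1(B vs R) = 2
u_1(C vs R) = 4
u_1(D vs R) = 1
u_1(E vs R) = 0
max payoff 4 at {A,C}

BR_1 = {A,C}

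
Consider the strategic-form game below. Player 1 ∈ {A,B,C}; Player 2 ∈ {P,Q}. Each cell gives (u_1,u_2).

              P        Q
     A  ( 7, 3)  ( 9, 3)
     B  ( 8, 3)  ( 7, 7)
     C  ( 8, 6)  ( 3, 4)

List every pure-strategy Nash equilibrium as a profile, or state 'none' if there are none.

Nash profiles: (A,Q), (C,P)

(A,P): not NE [P1→C gives 8>7]
(A,Q): NE
(B,P): not NE [P2→Q gives 7>3]
(B,Q): not NE [P1→A gives 9>7]
(C,P): NE
(C,Q): not NE [P1→A gives 9>3; P2→P gives 6>4]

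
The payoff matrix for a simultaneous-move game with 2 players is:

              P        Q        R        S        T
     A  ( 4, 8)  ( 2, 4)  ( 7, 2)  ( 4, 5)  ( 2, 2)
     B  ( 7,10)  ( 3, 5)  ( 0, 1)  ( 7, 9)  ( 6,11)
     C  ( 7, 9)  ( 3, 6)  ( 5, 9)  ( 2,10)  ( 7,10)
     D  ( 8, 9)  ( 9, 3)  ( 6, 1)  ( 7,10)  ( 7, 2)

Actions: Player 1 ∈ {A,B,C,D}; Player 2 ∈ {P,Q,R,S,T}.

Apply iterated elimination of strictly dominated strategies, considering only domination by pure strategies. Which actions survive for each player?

P2 drop Q (P beats it: A:8>4 B:10>5 C:9>6 D:9>3)
P2 drop R (S beats it: A:5>2 B:9>1 C:10>9 D:10>1)
P1 drop A (B beats it: P:7>4 S:7>4 T:6>2)
P1→{B,C,D} P2→{P,S,T}

Remaining: P1:{B,C,D} P2:{P,S,T}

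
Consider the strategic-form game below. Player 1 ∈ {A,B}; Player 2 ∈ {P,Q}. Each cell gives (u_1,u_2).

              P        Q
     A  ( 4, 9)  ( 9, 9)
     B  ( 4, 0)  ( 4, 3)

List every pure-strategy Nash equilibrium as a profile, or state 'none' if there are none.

Nash profiles: (A,P), (A,Q)

(A,P): NE
(A,Q): NE
(B,P): not NE [P2→Q gives 3>0]
(B,Q): not NE [P1→A gives 9>4]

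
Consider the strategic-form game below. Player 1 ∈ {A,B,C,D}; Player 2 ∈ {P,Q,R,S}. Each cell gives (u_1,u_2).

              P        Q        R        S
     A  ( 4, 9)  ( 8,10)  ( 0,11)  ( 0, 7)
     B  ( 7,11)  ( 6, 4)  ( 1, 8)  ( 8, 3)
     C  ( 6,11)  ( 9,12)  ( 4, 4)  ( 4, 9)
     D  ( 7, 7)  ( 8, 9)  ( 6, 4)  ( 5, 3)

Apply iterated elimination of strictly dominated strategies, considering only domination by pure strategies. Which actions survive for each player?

P1 drop A (C beats it: P:6>4 Q:9>8 R:4>0 S:4>0)
P2 drop R (P beats it: B:11>8 C:11>4 D:7>4)
P2 drop S (P beats it: B:11>3 C:11>9 D:7>3)
P1→{B,C,D} P2→{P,Q}

Survivors P1:{B,C,D} P2:{P,Q}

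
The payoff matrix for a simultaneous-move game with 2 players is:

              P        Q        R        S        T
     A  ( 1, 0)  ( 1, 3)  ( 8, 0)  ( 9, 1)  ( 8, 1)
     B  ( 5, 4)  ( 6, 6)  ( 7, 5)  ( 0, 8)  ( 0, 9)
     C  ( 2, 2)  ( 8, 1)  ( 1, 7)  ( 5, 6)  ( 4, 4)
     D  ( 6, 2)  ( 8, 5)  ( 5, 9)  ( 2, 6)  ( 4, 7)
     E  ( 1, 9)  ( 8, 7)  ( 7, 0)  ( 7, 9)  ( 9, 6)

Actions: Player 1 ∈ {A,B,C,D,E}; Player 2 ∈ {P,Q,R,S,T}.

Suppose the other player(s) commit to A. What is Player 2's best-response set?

BR_2 = {Q}

u_2(P vs A) = 0
u_2(Q vs A) = 3
u_2(R vs A) = 0
u_2(S vs A) = 1
u_2(T vs A) = 1
max payoff 3 at {Q}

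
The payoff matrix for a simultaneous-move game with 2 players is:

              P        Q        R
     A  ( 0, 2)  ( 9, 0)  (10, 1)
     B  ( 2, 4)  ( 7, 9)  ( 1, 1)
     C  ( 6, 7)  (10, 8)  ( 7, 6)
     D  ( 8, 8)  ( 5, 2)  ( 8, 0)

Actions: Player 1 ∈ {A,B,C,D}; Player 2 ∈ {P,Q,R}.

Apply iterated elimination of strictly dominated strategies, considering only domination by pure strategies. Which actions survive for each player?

IESDS → P1:{C,D} P2:{P,Q}

P1 drop B (C beats it: P:6>2 Q:10>7 R:7>1)
P2 drop R (P beats it: A:2>1 C:7>6 D:8>0)
P1 drop A (C beats it: P:6>0 Q:10>9)
P1→{C,D} P2→{P,Q}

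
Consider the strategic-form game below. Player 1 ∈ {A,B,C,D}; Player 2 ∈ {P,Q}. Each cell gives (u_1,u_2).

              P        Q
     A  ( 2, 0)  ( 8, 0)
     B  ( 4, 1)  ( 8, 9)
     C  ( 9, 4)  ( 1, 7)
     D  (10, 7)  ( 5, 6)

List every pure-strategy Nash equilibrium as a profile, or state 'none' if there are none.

NE set: (A,Q), (B,Q), (D,P)

(A,P): not NE [P1→D gives 10>2]
(A,Q): NE
(B,P): not NE [P1→D gives 10>4; P2→Q gives 9>1]
(B,Q): NE
(C,P): not NE [P1→D gives 10>9; P2→Q gives 7>4]
(C,Q): not NE [P1→B gives 8>1]
(D,P): NE
(D,Q): not NE [P1→B gives 8>5; P2→P gives 7>6]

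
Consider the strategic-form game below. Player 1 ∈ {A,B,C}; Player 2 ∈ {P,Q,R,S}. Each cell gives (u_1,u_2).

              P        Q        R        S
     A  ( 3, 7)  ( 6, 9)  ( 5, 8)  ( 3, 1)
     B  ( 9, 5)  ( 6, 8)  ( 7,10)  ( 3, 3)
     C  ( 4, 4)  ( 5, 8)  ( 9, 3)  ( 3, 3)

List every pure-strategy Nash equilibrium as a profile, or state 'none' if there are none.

(A,P): not NE [P1→B gives 9>3; P2→Q gives 9>7]
(A,Q): NE
(A,R): not NE [P1→C gives 9>5; P2→Q gives 9>8]
(A,S): not NE [P2→Q gives 9>1]
(B,P): not NE [P2→R gives 10>5]
(B,Q): not NE [P2→R gives 10>8]
(B,R): not NE [P1→C gives 9>7]
(B,S): not NE [P2→R gives 10>3]
(C,P): not NE [P1→B gives 9>4; P2→Q gives 8>4]
(C,Q): not NE [P1→B gives 6>5]
(C,R): not NE [P2→Q gives 8>3]
(C,S): not NE [P2→Q gives 8>3]

Nash profiles: (A,Q)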